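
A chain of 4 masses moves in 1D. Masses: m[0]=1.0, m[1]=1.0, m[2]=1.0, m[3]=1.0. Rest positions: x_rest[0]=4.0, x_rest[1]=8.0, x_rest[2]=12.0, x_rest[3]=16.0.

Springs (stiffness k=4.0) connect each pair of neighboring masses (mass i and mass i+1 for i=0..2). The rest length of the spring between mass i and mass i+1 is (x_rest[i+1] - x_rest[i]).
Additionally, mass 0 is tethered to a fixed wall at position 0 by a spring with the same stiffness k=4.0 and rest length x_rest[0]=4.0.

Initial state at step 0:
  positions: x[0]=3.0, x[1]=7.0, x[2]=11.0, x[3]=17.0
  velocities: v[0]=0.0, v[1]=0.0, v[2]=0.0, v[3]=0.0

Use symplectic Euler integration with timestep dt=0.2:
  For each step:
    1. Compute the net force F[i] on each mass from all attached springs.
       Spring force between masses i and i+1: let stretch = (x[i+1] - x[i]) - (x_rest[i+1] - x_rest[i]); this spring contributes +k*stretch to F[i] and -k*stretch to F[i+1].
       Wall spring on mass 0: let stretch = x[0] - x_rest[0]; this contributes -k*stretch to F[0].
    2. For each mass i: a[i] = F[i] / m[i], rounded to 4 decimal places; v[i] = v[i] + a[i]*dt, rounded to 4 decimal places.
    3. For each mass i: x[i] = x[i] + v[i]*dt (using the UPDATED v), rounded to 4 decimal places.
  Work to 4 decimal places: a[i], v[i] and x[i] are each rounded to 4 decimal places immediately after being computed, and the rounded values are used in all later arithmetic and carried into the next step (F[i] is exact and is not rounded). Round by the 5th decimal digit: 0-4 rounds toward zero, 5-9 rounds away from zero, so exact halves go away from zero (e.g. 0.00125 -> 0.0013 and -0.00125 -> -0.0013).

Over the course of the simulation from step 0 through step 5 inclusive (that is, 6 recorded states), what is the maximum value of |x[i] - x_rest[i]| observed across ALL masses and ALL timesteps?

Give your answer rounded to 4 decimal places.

Answer: 1.2015

Derivation:
Step 0: x=[3.0000 7.0000 11.0000 17.0000] v=[0.0000 0.0000 0.0000 0.0000]
Step 1: x=[3.1600 7.0000 11.3200 16.6800] v=[0.8000 0.0000 1.6000 -1.6000]
Step 2: x=[3.4288 7.0768 11.8064 16.1424] v=[1.3440 0.3840 2.4320 -2.6880]
Step 3: x=[3.7327 7.3267 12.2298 15.5510] v=[1.5194 1.2493 2.1171 -2.9568]
Step 4: x=[4.0144 7.7860 12.4001 15.0682] v=[1.4084 2.2966 0.8516 -2.4138]
Step 5: x=[4.2572 8.3801 12.2591 14.7985] v=[1.2142 2.9706 -0.7052 -1.3483]
Max displacement = 1.2015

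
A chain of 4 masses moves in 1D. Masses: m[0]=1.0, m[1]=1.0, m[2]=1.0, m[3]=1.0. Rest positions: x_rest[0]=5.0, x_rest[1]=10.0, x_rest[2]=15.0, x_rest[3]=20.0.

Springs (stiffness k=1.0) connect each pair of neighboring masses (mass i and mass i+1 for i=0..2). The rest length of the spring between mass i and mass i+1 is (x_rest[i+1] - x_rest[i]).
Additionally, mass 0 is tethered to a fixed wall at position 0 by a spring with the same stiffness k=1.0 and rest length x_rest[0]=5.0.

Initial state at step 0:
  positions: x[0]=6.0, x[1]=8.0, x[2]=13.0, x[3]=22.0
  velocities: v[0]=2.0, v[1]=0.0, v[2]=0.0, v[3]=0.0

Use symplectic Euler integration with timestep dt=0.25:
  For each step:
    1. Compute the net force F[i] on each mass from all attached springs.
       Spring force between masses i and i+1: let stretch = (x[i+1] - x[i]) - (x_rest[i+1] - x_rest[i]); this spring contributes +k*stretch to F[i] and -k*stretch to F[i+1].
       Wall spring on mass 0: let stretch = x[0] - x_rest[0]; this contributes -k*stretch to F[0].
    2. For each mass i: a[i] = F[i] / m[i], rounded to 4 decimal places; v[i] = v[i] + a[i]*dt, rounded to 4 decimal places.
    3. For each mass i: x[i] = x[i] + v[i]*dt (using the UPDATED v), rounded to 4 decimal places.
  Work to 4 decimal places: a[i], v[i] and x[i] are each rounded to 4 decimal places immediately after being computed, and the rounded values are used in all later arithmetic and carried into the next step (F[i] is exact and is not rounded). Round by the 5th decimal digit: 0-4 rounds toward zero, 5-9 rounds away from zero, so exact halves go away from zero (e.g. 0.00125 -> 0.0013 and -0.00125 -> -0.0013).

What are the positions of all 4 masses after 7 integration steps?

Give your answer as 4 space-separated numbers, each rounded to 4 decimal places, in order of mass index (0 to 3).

Step 0: x=[6.0000 8.0000 13.0000 22.0000] v=[2.0000 0.0000 0.0000 0.0000]
Step 1: x=[6.2500 8.1875 13.2500 21.7500] v=[1.0000 0.7500 1.0000 -1.0000]
Step 2: x=[6.2305 8.5703 13.7149 21.2813] v=[-0.0781 1.5313 1.8594 -1.8750]
Step 3: x=[5.9678 9.1284 14.3311 20.6522] v=[-1.0508 2.2325 2.4649 -2.5166]
Step 4: x=[5.5297 9.8142 15.0172 19.9405] v=[-1.7526 2.7430 2.7445 -2.8469]
Step 5: x=[5.0137 10.5574 15.6859 19.2336] v=[-2.0639 2.9726 2.6746 -2.8277]
Step 6: x=[4.5309 11.2746 16.2558 18.6175] v=[-1.9314 2.8688 2.2794 -2.4646]
Step 7: x=[4.1864 11.8817 16.6619 18.1663] v=[-1.3782 2.4282 1.6245 -1.8050]

Answer: 4.1864 11.8817 16.6619 18.1663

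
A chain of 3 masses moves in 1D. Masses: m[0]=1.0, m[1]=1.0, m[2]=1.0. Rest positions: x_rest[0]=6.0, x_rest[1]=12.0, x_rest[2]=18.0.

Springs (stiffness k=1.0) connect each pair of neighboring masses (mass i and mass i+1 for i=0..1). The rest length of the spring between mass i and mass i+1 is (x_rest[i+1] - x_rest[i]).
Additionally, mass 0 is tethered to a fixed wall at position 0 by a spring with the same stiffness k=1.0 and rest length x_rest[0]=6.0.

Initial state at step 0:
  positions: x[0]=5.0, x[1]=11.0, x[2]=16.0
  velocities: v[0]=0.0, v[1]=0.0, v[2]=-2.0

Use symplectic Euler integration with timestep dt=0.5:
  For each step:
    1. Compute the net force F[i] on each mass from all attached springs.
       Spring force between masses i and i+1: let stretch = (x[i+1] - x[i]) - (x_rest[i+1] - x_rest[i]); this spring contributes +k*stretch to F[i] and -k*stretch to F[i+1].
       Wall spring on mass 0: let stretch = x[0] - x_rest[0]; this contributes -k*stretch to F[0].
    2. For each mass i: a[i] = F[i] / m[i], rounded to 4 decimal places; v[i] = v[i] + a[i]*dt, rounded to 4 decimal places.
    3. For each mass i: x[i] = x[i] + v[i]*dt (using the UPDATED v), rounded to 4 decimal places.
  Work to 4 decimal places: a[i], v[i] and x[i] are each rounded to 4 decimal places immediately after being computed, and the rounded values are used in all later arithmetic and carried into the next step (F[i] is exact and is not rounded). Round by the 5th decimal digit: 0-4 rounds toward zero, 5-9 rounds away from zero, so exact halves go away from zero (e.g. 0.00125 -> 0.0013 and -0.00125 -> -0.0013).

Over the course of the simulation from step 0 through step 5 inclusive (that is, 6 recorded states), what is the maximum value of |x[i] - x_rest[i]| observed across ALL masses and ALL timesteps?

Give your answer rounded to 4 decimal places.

Answer: 3.1562

Derivation:
Step 0: x=[5.0000 11.0000 16.0000] v=[0.0000 0.0000 -2.0000]
Step 1: x=[5.2500 10.7500 15.2500] v=[0.5000 -0.5000 -1.5000]
Step 2: x=[5.5625 10.2500 14.8750] v=[0.6250 -1.0000 -0.7500]
Step 3: x=[5.6563 9.7344 14.8438] v=[0.1875 -1.0313 -0.0625]
Step 4: x=[5.3555 9.4766 15.0352] v=[-0.6016 -0.5157 0.3828]
Step 5: x=[4.7461 9.5782 15.3370] v=[-1.2188 0.2031 0.6035]
Max displacement = 3.1562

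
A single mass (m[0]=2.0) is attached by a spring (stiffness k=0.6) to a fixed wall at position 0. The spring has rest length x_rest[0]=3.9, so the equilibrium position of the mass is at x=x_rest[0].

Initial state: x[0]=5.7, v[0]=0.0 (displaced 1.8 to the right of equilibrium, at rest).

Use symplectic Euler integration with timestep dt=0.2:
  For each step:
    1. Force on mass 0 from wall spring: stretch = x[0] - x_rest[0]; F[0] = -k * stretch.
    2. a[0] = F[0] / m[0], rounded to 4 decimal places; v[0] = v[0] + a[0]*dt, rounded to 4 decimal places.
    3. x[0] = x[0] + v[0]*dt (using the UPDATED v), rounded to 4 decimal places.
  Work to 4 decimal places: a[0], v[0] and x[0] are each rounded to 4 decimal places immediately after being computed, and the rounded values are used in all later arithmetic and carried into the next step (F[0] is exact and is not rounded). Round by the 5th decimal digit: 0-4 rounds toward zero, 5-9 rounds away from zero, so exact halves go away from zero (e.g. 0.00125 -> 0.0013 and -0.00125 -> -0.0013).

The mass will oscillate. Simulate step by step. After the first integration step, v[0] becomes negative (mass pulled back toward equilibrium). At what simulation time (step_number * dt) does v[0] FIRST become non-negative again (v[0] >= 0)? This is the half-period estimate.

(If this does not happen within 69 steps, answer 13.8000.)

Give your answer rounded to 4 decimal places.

Step 0: x=[5.7000] v=[0.0000]
Step 1: x=[5.6784] v=[-0.1080]
Step 2: x=[5.6355] v=[-0.2147]
Step 3: x=[5.5717] v=[-0.3188]
Step 4: x=[5.4879] v=[-0.4191]
Step 5: x=[5.3850] v=[-0.5144]
Step 6: x=[5.2643] v=[-0.6035]
Step 7: x=[5.1272] v=[-0.6854]
Step 8: x=[4.9754] v=[-0.7590]
Step 9: x=[4.8107] v=[-0.8235]
Step 10: x=[4.6351] v=[-0.8781]
Step 11: x=[4.4507] v=[-0.9222]
Step 12: x=[4.2597] v=[-0.9552]
Step 13: x=[4.0643] v=[-0.9768]
Step 14: x=[3.8670] v=[-0.9867]
Step 15: x=[3.6701] v=[-0.9847]
Step 16: x=[3.4759] v=[-0.9709]
Step 17: x=[3.2868] v=[-0.9455]
Step 18: x=[3.1051] v=[-0.9087]
Step 19: x=[2.9329] v=[-0.8610]
Step 20: x=[2.7723] v=[-0.8030]
Step 21: x=[2.6252] v=[-0.7353]
Step 22: x=[2.4934] v=[-0.6588]
Step 23: x=[2.3785] v=[-0.5744]
Step 24: x=[2.2819] v=[-0.4831]
Step 25: x=[2.2047] v=[-0.3860]
Step 26: x=[2.1478] v=[-0.2843]
Step 27: x=[2.1120] v=[-0.1792]
Step 28: x=[2.0976] v=[-0.0719]
Step 29: x=[2.1048] v=[0.0362]
First v>=0 after going negative at step 29, time=5.8000

Answer: 5.8000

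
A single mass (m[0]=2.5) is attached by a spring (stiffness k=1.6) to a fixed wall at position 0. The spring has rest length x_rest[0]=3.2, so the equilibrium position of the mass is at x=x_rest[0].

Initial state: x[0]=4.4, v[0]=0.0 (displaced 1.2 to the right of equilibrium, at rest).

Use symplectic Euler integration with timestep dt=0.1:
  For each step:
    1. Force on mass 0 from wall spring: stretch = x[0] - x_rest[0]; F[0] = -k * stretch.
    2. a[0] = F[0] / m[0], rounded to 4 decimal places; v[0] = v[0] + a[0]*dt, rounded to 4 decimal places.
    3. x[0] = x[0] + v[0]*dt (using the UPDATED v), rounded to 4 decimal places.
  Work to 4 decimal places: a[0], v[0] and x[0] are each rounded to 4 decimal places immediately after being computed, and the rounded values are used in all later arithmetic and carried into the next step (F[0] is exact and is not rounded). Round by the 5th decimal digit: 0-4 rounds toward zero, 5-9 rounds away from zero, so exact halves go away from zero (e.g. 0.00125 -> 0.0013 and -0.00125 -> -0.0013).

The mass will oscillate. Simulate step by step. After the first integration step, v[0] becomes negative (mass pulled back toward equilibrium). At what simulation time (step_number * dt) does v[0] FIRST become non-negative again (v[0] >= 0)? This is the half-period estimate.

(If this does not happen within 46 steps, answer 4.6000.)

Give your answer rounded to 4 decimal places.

Answer: 4.0000

Derivation:
Step 0: x=[4.4000] v=[0.0000]
Step 1: x=[4.3923] v=[-0.0768]
Step 2: x=[4.3770] v=[-0.1531]
Step 3: x=[4.3542] v=[-0.2284]
Step 4: x=[4.3240] v=[-0.3023]
Step 5: x=[4.2866] v=[-0.3742]
Step 6: x=[4.2422] v=[-0.4437]
Step 7: x=[4.1912] v=[-0.5104]
Step 8: x=[4.1338] v=[-0.5738]
Step 9: x=[4.0704] v=[-0.6336]
Step 10: x=[4.0015] v=[-0.6893]
Step 11: x=[3.9274] v=[-0.7406]
Step 12: x=[3.8487] v=[-0.7872]
Step 13: x=[3.7658] v=[-0.8287]
Step 14: x=[3.6793] v=[-0.8649]
Step 15: x=[3.5897] v=[-0.8956]
Step 16: x=[3.4977] v=[-0.9205]
Step 17: x=[3.4037] v=[-0.9396]
Step 18: x=[3.3084] v=[-0.9526]
Step 19: x=[3.2125] v=[-0.9595]
Step 20: x=[3.1165] v=[-0.9603]
Step 21: x=[3.0210] v=[-0.9550]
Step 22: x=[2.9267] v=[-0.9435]
Step 23: x=[2.8341] v=[-0.9260]
Step 24: x=[2.7438] v=[-0.9026]
Step 25: x=[2.6565] v=[-0.8734]
Step 26: x=[2.5726] v=[-0.8386]
Step 27: x=[2.4928] v=[-0.7985]
Step 28: x=[2.4175] v=[-0.7532]
Step 29: x=[2.3472] v=[-0.7031]
Step 30: x=[2.2824] v=[-0.6485]
Step 31: x=[2.2234] v=[-0.5898]
Step 32: x=[2.1707] v=[-0.5273]
Step 33: x=[2.1246] v=[-0.4614]
Step 34: x=[2.0853] v=[-0.3926]
Step 35: x=[2.0532] v=[-0.3213]
Step 36: x=[2.0284] v=[-0.2479]
Step 37: x=[2.0111] v=[-0.1729]
Step 38: x=[2.0014] v=[-0.0968]
Step 39: x=[1.9994] v=[-0.0201]
Step 40: x=[2.0051] v=[0.0567]
First v>=0 after going negative at step 40, time=4.0000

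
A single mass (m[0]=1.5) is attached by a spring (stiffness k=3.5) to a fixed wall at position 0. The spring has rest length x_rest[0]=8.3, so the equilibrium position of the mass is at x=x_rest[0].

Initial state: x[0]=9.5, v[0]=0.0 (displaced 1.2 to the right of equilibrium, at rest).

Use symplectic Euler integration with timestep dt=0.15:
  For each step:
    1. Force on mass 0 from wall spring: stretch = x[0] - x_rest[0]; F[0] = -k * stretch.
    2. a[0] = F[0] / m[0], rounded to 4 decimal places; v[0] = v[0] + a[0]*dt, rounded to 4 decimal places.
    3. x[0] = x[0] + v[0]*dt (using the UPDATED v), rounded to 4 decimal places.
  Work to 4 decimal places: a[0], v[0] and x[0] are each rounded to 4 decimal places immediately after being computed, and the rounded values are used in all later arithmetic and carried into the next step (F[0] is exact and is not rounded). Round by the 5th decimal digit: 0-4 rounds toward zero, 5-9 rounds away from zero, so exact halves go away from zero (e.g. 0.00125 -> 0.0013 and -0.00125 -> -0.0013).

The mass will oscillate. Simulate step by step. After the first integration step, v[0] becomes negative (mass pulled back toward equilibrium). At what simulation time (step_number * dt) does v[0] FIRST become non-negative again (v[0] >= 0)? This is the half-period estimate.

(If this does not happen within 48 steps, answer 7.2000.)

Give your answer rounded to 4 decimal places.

Step 0: x=[9.5000] v=[0.0000]
Step 1: x=[9.4370] v=[-0.4200]
Step 2: x=[9.3143] v=[-0.8180]
Step 3: x=[9.1384] v=[-1.1730]
Step 4: x=[8.9184] v=[-1.4664]
Step 5: x=[8.6660] v=[-1.6828]
Step 6: x=[8.3944] v=[-1.8109]
Step 7: x=[8.1178] v=[-1.8439]
Step 8: x=[7.8508] v=[-1.7801]
Step 9: x=[7.6074] v=[-1.6229]
Step 10: x=[7.4003] v=[-1.3805]
Step 11: x=[7.2405] v=[-1.0656]
Step 12: x=[7.1363] v=[-0.6948]
Step 13: x=[7.0932] v=[-0.2875]
Step 14: x=[7.1134] v=[0.1349]
First v>=0 after going negative at step 14, time=2.1000

Answer: 2.1000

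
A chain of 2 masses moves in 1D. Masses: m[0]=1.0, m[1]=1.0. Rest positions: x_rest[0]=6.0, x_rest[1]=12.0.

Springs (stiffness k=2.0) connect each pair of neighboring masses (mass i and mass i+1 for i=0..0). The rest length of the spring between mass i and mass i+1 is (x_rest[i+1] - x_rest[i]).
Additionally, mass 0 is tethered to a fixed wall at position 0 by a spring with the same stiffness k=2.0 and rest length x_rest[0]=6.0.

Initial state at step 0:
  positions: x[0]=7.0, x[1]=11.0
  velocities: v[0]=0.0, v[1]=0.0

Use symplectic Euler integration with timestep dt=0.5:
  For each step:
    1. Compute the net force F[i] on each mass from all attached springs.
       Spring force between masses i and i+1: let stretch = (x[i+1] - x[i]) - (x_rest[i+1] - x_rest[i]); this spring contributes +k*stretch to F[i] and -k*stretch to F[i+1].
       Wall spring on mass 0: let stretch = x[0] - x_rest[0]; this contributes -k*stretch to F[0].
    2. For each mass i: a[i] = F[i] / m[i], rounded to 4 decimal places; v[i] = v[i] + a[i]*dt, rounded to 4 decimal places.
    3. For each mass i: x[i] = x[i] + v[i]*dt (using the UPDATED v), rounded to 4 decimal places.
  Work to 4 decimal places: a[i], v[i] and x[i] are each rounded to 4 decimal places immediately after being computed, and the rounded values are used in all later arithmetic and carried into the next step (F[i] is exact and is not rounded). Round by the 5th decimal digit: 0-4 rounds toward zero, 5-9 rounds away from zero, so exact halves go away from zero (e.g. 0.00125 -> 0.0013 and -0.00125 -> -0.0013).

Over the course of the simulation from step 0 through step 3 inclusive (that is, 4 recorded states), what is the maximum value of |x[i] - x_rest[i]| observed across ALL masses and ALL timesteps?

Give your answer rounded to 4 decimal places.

Answer: 1.5000

Derivation:
Step 0: x=[7.0000 11.0000] v=[0.0000 0.0000]
Step 1: x=[5.5000 12.0000] v=[-3.0000 2.0000]
Step 2: x=[4.5000 12.7500] v=[-2.0000 1.5000]
Step 3: x=[5.3750 12.3750] v=[1.7500 -0.7500]
Max displacement = 1.5000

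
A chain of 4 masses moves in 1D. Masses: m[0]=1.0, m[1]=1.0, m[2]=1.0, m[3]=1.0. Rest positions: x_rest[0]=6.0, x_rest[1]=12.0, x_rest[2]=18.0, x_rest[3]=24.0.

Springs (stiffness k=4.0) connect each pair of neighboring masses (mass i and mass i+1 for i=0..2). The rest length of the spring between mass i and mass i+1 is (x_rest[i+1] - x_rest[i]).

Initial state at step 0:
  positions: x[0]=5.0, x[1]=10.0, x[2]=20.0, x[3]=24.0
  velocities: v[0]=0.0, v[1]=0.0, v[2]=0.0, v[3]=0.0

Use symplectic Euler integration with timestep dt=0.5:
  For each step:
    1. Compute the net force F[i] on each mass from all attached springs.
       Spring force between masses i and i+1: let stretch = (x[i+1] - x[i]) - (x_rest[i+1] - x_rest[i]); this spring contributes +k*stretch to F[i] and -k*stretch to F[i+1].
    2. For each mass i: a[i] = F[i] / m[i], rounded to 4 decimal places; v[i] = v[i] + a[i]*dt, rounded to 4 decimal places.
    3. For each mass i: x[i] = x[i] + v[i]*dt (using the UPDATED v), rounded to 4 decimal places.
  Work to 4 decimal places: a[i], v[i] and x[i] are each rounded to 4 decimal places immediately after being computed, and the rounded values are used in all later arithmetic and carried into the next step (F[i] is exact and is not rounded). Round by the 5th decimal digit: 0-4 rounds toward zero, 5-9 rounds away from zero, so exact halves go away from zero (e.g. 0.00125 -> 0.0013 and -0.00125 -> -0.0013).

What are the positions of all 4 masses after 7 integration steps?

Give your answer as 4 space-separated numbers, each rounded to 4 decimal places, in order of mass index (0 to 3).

Step 0: x=[5.0000 10.0000 20.0000 24.0000] v=[0.0000 0.0000 0.0000 0.0000]
Step 1: x=[4.0000 15.0000 14.0000 26.0000] v=[-2.0000 10.0000 -12.0000 4.0000]
Step 2: x=[8.0000 8.0000 21.0000 22.0000] v=[8.0000 -14.0000 14.0000 -8.0000]
Step 3: x=[6.0000 14.0000 16.0000 23.0000] v=[-4.0000 12.0000 -10.0000 2.0000]
Step 4: x=[6.0000 14.0000 16.0000 23.0000] v=[0.0000 0.0000 0.0000 0.0000]
Step 5: x=[8.0000 8.0000 21.0000 22.0000] v=[4.0000 -12.0000 10.0000 -2.0000]
Step 6: x=[4.0000 15.0000 14.0000 26.0000] v=[-8.0000 14.0000 -14.0000 8.0000]
Step 7: x=[5.0000 10.0000 20.0000 24.0000] v=[2.0000 -10.0000 12.0000 -4.0000]

Answer: 5.0000 10.0000 20.0000 24.0000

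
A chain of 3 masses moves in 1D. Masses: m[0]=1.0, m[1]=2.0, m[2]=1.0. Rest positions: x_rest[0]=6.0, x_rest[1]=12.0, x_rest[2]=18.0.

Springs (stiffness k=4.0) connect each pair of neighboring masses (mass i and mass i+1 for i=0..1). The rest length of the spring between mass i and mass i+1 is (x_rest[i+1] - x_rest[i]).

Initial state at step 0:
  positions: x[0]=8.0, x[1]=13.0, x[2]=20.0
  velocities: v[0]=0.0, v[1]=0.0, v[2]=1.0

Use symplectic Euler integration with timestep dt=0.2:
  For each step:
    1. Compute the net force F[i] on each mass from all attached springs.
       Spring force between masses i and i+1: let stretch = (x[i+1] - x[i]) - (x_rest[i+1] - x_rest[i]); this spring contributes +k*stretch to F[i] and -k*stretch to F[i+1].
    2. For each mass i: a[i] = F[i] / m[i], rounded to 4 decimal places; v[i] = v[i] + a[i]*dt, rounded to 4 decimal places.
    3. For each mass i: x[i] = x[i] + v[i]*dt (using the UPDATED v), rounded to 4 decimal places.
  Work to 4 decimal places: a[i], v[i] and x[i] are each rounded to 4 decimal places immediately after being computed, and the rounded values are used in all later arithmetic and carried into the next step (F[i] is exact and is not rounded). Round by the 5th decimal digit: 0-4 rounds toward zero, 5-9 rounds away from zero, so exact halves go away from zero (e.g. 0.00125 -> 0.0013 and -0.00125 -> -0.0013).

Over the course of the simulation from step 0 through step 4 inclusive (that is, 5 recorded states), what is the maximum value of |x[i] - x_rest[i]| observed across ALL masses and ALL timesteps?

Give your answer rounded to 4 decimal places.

Step 0: x=[8.0000 13.0000 20.0000] v=[0.0000 0.0000 1.0000]
Step 1: x=[7.8400 13.1600 20.0400] v=[-0.8000 0.8000 0.2000]
Step 2: x=[7.5712 13.4448 19.9392] v=[-1.3440 1.4240 -0.5040]
Step 3: x=[7.2822 13.7793 19.7593] v=[-1.4451 1.6723 -0.8995]
Step 4: x=[7.0727 14.0724 19.5826] v=[-1.0474 1.4655 -0.8835]
Max displacement = 2.0724

Answer: 2.0724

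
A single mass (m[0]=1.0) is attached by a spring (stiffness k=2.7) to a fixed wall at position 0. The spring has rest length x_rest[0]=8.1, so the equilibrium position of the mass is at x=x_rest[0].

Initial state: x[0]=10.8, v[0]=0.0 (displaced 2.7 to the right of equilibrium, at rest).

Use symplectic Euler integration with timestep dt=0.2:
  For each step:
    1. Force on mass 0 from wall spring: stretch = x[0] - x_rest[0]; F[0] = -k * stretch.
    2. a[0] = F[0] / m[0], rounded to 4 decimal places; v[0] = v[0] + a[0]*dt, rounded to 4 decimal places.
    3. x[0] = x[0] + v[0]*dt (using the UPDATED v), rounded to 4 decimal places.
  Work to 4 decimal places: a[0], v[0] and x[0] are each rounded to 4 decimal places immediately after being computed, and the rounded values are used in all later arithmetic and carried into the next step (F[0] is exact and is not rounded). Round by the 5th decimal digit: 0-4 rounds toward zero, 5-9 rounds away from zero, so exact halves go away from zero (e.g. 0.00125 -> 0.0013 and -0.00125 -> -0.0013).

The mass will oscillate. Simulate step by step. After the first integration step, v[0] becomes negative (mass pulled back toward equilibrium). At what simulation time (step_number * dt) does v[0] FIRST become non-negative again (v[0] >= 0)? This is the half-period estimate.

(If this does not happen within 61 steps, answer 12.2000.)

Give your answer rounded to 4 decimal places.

Step 0: x=[10.8000] v=[0.0000]
Step 1: x=[10.5084] v=[-1.4580]
Step 2: x=[9.9567] v=[-2.7585]
Step 3: x=[9.2045] v=[-3.7611]
Step 4: x=[8.3330] v=[-4.3575]
Step 5: x=[7.4363] v=[-4.4833]
Step 6: x=[6.6113] v=[-4.1249]
Step 7: x=[5.9471] v=[-3.3210]
Step 8: x=[5.5154] v=[-2.1584]
Step 9: x=[5.3629] v=[-0.7627]
Step 10: x=[5.5060] v=[0.7153]
First v>=0 after going negative at step 10, time=2.0000

Answer: 2.0000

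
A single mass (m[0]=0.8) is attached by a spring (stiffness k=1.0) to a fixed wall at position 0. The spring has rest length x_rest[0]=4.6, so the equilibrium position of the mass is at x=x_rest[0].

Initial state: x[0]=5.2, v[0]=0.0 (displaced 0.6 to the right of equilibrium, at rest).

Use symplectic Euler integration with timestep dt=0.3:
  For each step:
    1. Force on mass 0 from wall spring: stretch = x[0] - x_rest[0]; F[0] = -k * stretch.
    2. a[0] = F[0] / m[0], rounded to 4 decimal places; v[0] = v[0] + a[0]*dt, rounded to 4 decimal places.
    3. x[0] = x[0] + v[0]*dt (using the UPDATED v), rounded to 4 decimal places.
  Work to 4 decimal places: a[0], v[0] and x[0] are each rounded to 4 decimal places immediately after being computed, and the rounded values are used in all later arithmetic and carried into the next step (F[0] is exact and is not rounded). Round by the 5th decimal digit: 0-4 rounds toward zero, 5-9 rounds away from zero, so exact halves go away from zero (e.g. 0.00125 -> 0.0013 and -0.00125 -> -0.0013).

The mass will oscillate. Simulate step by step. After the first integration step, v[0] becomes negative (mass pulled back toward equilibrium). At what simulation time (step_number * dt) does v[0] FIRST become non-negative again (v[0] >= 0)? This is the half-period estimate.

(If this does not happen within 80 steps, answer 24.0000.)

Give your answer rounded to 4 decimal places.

Step 0: x=[5.2000] v=[0.0000]
Step 1: x=[5.1325] v=[-0.2250]
Step 2: x=[5.0051] v=[-0.4247]
Step 3: x=[4.8321] v=[-0.5766]
Step 4: x=[4.6330] v=[-0.6636]
Step 5: x=[4.4302] v=[-0.6760]
Step 6: x=[4.2465] v=[-0.6123]
Step 7: x=[4.1026] v=[-0.4797]
Step 8: x=[4.0146] v=[-0.2932]
Step 9: x=[3.9925] v=[-0.0737]
Step 10: x=[4.0387] v=[0.1541]
First v>=0 after going negative at step 10, time=3.0000

Answer: 3.0000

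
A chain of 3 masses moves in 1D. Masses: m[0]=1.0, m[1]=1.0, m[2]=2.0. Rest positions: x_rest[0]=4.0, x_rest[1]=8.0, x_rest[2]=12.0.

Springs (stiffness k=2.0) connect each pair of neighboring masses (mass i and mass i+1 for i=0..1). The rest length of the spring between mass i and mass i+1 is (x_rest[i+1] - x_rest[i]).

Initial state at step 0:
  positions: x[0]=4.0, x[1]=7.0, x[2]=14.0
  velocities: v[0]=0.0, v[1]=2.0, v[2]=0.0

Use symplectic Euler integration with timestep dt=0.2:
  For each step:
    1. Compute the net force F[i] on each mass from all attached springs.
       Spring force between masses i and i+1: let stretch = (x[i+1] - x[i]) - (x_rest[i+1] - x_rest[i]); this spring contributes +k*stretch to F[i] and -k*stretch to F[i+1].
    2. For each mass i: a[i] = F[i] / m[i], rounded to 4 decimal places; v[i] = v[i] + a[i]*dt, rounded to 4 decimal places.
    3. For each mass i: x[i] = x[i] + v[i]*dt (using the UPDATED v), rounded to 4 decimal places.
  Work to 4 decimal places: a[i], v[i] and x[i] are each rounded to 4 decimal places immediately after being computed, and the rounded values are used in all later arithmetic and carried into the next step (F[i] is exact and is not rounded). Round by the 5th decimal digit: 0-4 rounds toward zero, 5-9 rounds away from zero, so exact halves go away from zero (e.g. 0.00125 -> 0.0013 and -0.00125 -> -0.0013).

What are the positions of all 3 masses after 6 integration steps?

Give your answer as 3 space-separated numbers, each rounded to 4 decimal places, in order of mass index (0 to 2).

Answer: 4.7193 10.9564 12.8622

Derivation:
Step 0: x=[4.0000 7.0000 14.0000] v=[0.0000 2.0000 0.0000]
Step 1: x=[3.9200 7.7200 13.8800] v=[-0.4000 3.6000 -0.6000]
Step 2: x=[3.8240 8.6288 13.6736] v=[-0.4800 4.5440 -1.0320]
Step 3: x=[3.7924 9.5568 13.4254] v=[-0.1581 4.6400 -1.2410]
Step 4: x=[3.9019 10.3331 13.1825] v=[0.5477 3.8817 -1.2147]
Step 5: x=[4.2059 10.8229 12.9856] v=[1.5202 2.4490 -0.9846]
Step 6: x=[4.7193 10.9564 12.8622] v=[2.5670 0.6673 -0.6171]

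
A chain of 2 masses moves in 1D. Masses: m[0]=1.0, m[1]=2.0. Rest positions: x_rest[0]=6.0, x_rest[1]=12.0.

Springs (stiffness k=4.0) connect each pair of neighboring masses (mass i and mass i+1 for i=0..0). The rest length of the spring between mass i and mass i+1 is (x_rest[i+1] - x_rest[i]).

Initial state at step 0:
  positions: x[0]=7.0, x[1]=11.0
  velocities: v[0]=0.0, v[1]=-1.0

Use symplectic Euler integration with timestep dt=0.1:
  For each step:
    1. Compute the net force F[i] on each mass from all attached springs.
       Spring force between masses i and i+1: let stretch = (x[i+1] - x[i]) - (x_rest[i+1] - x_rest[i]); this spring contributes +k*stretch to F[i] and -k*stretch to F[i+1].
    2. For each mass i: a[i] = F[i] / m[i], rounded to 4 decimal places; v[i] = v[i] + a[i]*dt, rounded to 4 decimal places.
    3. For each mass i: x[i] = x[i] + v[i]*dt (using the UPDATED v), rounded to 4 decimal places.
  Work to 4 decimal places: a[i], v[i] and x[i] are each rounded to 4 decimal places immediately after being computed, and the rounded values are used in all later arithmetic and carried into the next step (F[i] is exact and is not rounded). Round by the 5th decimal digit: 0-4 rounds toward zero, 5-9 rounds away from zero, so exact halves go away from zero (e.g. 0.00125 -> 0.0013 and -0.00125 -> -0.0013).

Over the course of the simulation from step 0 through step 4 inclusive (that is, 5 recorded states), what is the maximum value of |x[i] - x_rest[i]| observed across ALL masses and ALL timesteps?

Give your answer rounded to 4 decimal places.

Step 0: x=[7.0000 11.0000] v=[0.0000 -1.0000]
Step 1: x=[6.9200 10.9400] v=[-0.8000 -0.6000]
Step 2: x=[6.7608 10.9196] v=[-1.5920 -0.2040]
Step 3: x=[6.5280 10.9360] v=[-2.3285 0.1642]
Step 4: x=[6.2315 10.9843] v=[-2.9653 0.4826]
Max displacement = 1.0804

Answer: 1.0804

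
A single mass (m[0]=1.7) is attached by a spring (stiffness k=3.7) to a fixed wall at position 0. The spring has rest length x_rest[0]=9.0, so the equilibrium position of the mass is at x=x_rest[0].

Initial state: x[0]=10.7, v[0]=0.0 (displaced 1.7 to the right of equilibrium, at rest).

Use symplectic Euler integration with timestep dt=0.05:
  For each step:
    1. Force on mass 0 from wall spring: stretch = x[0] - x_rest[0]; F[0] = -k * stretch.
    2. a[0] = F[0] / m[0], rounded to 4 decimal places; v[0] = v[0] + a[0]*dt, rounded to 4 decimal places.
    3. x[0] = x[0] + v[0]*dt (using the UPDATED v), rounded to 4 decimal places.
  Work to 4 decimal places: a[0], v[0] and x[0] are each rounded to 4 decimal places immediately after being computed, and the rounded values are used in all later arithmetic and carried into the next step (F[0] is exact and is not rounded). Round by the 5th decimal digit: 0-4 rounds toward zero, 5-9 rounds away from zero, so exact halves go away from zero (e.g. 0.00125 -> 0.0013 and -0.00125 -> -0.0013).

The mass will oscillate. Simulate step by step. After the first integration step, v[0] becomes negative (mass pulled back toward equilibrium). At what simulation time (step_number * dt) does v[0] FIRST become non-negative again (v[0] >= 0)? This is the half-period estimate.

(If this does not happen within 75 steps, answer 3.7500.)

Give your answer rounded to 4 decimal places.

Step 0: x=[10.7000] v=[0.0000]
Step 1: x=[10.6908] v=[-0.1850]
Step 2: x=[10.6724] v=[-0.3690]
Step 3: x=[10.6449] v=[-0.5510]
Step 4: x=[10.6084] v=[-0.7300]
Step 5: x=[10.5632] v=[-0.9050]
Step 6: x=[10.5094] v=[-1.0751]
Step 7: x=[10.4474] v=[-1.2394]
Step 8: x=[10.3776] v=[-1.3969]
Step 9: x=[10.3003] v=[-1.5468]
Step 10: x=[10.2159] v=[-1.6883]
Step 11: x=[10.1249] v=[-1.8206]
Step 12: x=[10.0278] v=[-1.9430]
Step 13: x=[9.9251] v=[-2.0549]
Step 14: x=[9.8173] v=[-2.1556]
Step 15: x=[9.7051] v=[-2.2445]
Step 16: x=[9.5890] v=[-2.3212]
Step 17: x=[9.4697] v=[-2.3853]
Step 18: x=[9.3479] v=[-2.4364]
Step 19: x=[9.2242] v=[-2.4743]
Step 20: x=[9.0993] v=[-2.4987]
Step 21: x=[8.9738] v=[-2.5095]
Step 22: x=[8.8485] v=[-2.5067]
Step 23: x=[8.7240] v=[-2.4902]
Step 24: x=[8.6010] v=[-2.4602]
Step 25: x=[8.4802] v=[-2.4168]
Step 26: x=[8.3622] v=[-2.3602]
Step 27: x=[8.2477] v=[-2.2908]
Step 28: x=[8.1373] v=[-2.2089]
Step 29: x=[8.0316] v=[-2.1150]
Step 30: x=[7.9311] v=[-2.0096]
Step 31: x=[7.8364] v=[-1.8933]
Step 32: x=[7.7481] v=[-1.7667]
Step 33: x=[7.6666] v=[-1.6305]
Step 34: x=[7.5923] v=[-1.4854]
Step 35: x=[7.5257] v=[-1.3322]
Step 36: x=[7.4671] v=[-1.1718]
Step 37: x=[7.4169] v=[-1.0050]
Step 38: x=[7.3753] v=[-0.8327]
Step 39: x=[7.3425] v=[-0.6559]
Step 40: x=[7.3187] v=[-0.4755]
Step 41: x=[7.3041] v=[-0.2925]
Step 42: x=[7.2987] v=[-0.1079]
Step 43: x=[7.3026] v=[0.0772]
First v>=0 after going negative at step 43, time=2.1500

Answer: 2.1500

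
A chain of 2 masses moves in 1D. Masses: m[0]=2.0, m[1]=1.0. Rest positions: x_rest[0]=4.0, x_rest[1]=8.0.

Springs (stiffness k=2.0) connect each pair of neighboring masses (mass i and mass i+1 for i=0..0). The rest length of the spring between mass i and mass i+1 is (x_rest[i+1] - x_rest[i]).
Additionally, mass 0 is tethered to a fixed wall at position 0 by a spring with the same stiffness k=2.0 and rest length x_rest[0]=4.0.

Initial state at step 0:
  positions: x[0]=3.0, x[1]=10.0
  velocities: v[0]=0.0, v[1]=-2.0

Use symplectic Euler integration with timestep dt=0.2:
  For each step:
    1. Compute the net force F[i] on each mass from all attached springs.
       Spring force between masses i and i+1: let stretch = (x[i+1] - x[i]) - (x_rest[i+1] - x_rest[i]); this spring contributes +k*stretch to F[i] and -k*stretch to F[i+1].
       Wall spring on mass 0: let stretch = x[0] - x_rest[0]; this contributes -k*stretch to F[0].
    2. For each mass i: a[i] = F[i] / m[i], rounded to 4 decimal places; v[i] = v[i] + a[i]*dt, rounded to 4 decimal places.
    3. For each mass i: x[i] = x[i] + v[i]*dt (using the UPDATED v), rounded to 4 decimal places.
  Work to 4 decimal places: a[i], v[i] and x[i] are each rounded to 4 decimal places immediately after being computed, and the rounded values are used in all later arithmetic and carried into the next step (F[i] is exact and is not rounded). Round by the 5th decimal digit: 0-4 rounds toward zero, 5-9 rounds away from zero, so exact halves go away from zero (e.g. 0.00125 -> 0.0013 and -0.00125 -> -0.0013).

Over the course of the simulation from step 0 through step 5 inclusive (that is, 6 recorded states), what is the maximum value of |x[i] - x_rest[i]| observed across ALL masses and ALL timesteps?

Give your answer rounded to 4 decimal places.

Step 0: x=[3.0000 10.0000] v=[0.0000 -2.0000]
Step 1: x=[3.1600 9.3600] v=[0.8000 -3.2000]
Step 2: x=[3.4416 8.5440] v=[1.4080 -4.0800]
Step 3: x=[3.7896 7.6398] v=[1.7402 -4.5210]
Step 4: x=[4.1401 6.7476] v=[1.7523 -4.4611]
Step 5: x=[4.4293 5.9668] v=[1.4458 -3.9041]
Max displacement = 2.0332

Answer: 2.0332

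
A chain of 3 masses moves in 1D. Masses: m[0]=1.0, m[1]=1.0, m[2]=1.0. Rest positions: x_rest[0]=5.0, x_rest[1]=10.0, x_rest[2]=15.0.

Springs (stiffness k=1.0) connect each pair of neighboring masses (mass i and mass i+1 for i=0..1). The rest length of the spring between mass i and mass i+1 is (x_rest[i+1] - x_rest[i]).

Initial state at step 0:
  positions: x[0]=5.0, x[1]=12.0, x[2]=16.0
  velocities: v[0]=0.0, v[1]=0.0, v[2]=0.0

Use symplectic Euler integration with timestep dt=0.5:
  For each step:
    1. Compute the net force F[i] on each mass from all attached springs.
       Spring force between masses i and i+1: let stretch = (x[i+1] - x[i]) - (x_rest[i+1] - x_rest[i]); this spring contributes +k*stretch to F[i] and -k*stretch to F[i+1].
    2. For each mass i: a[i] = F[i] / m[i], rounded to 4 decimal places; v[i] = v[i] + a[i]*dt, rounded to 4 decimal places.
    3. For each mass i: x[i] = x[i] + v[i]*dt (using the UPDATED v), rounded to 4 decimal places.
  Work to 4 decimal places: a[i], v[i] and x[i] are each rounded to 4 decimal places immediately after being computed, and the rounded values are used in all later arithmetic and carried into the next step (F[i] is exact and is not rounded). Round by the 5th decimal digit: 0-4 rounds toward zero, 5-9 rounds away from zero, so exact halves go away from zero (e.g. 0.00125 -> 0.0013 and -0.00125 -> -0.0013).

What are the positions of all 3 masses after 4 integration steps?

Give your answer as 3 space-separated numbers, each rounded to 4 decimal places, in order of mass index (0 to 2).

Answer: 6.6837 10.3008 16.0156

Derivation:
Step 0: x=[5.0000 12.0000 16.0000] v=[0.0000 0.0000 0.0000]
Step 1: x=[5.5000 11.2500 16.2500] v=[1.0000 -1.5000 0.5000]
Step 2: x=[6.1875 10.3125 16.5000] v=[1.3750 -1.8750 0.5000]
Step 3: x=[6.6563 9.8906 16.4531] v=[0.9375 -0.8438 -0.0938]
Step 4: x=[6.6837 10.3008 16.0156] v=[0.0547 0.8203 -0.8751]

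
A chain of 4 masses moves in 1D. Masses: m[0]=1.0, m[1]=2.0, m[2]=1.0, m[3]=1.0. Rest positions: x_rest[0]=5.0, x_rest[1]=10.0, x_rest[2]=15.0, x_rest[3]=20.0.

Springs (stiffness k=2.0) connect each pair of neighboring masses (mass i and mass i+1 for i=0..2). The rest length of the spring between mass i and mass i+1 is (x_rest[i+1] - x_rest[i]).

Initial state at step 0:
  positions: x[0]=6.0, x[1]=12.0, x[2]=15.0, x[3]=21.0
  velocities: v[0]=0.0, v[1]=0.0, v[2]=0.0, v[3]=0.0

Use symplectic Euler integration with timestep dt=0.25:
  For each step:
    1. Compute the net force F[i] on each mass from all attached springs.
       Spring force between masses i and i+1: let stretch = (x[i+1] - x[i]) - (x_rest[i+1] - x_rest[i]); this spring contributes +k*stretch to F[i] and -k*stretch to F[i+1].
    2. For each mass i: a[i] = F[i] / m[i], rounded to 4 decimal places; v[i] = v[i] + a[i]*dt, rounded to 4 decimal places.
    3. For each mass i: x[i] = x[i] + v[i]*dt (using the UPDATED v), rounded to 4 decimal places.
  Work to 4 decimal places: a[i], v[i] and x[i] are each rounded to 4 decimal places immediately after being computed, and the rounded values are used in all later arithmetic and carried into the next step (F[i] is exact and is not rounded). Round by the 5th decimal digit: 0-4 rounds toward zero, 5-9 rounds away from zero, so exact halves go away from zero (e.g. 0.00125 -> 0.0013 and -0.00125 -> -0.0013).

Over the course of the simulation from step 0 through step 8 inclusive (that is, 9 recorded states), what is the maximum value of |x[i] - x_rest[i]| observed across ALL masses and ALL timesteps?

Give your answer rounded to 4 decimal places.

Step 0: x=[6.0000 12.0000 15.0000 21.0000] v=[0.0000 0.0000 0.0000 0.0000]
Step 1: x=[6.1250 11.8125 15.3750 20.8750] v=[0.5000 -0.7500 1.5000 -0.5000]
Step 2: x=[6.3360 11.4922 15.9922 20.6875] v=[0.8438 -1.2813 2.4688 -0.7500]
Step 3: x=[6.5665 11.1309 16.6338 20.5381] v=[0.9219 -1.4454 2.5665 -0.5977]
Step 4: x=[6.7425 10.8282 17.0756 20.5256] v=[0.7041 -1.2108 1.7672 -0.0499]
Step 5: x=[6.8043 10.6606 17.1677 20.7069] v=[0.2470 -0.6704 0.3685 0.7251]
Step 6: x=[6.7231 10.6587 16.8888 21.0708] v=[-0.3249 -0.0077 -1.1155 1.4555]
Step 7: x=[6.5088 10.8002 16.3539 21.5369] v=[-0.8571 0.5659 -2.1396 1.8645]
Step 8: x=[6.2060 11.0206 15.7727 21.9802] v=[-1.2114 0.8815 -2.3250 1.7730]
Max displacement = 2.1677

Answer: 2.1677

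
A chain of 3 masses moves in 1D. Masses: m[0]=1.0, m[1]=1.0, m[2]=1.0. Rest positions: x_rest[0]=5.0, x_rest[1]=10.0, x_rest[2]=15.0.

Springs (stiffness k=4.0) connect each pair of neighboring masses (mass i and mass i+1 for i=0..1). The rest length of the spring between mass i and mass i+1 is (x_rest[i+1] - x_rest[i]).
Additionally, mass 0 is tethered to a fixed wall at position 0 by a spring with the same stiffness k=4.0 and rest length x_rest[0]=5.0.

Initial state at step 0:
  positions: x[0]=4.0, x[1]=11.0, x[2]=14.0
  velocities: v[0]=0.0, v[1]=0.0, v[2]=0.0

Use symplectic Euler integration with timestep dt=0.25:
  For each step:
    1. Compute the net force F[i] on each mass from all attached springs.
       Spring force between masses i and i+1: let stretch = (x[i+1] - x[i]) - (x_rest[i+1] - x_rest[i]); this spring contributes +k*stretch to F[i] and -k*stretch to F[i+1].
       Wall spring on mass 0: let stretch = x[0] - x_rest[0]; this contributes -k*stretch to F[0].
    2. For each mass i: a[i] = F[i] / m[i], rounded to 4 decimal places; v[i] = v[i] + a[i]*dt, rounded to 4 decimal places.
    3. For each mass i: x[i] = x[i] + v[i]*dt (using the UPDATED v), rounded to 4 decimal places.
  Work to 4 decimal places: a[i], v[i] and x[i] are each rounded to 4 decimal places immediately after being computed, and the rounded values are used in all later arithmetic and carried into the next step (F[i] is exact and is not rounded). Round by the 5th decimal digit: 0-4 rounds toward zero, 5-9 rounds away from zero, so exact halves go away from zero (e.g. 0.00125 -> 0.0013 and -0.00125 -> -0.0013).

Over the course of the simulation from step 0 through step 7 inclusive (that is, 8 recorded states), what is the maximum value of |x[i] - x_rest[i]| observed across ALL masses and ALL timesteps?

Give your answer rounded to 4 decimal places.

Answer: 1.5937

Derivation:
Step 0: x=[4.0000 11.0000 14.0000] v=[0.0000 0.0000 0.0000]
Step 1: x=[4.7500 10.0000 14.5000] v=[3.0000 -4.0000 2.0000]
Step 2: x=[5.6250 8.8125 15.1250] v=[3.5000 -4.7500 2.5000]
Step 3: x=[5.8906 8.4063 15.4219] v=[1.0625 -1.6250 1.1875]
Step 4: x=[5.3125 9.1250 15.2149] v=[-2.3124 2.8749 -0.8281]
Step 5: x=[4.3594 10.4131 14.7354] v=[-3.8124 5.1523 -1.9180]
Step 6: x=[3.8299 11.2683 14.4253] v=[-2.1181 3.4209 -1.2403]
Step 7: x=[4.2025 11.0532 14.5760] v=[1.4904 -0.8605 0.6027]
Max displacement = 1.5937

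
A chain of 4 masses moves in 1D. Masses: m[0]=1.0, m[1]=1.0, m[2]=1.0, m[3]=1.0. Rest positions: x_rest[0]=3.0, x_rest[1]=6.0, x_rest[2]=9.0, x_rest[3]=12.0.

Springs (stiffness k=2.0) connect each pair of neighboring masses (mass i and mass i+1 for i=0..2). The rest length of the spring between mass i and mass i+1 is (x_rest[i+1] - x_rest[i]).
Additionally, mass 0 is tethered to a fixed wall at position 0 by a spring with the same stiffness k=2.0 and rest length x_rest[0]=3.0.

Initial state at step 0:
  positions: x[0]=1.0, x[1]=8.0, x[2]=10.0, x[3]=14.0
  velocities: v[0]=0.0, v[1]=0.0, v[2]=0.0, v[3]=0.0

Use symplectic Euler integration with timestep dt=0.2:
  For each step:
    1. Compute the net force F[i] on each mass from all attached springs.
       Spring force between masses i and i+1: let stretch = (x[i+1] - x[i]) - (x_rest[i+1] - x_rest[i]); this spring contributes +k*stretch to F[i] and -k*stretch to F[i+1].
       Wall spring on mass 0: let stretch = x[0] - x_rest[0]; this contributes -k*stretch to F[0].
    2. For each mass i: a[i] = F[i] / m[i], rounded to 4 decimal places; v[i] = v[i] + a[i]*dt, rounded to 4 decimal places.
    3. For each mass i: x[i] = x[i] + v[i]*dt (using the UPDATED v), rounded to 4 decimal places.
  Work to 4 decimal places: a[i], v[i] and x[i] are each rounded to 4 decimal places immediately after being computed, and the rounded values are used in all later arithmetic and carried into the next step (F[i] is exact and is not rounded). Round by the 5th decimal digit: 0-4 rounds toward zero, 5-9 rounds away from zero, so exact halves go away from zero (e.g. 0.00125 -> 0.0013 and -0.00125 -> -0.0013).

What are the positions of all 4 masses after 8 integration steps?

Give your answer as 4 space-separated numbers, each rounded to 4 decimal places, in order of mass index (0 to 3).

Step 0: x=[1.0000 8.0000 10.0000 14.0000] v=[0.0000 0.0000 0.0000 0.0000]
Step 1: x=[1.4800 7.6000 10.1600 13.9200] v=[2.4000 -2.0000 0.8000 -0.4000]
Step 2: x=[2.3312 6.9152 10.4160 13.7792] v=[4.2560 -3.4240 1.2800 -0.7040]
Step 3: x=[3.3626 6.1437 10.6610 13.6093] v=[5.1571 -3.8573 1.2250 -0.8493]
Step 4: x=[4.3475 5.5111 10.7805 13.4436] v=[4.9245 -3.1628 0.5974 -0.8286]
Step 5: x=[5.0777 5.2070 10.6915 13.3048] v=[3.6509 -1.5205 -0.4451 -0.6938]
Step 6: x=[5.4120 5.3313 10.3728 13.1970] v=[1.6715 0.6216 -1.5936 -0.5391]
Step 7: x=[5.3069 5.8654 9.8767 13.1032] v=[-0.5256 2.6705 -2.4805 -0.4688]
Step 8: x=[4.8219 6.6757 9.3178 12.9913] v=[-2.4250 4.0516 -2.7944 -0.5594]

Answer: 4.8219 6.6757 9.3178 12.9913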